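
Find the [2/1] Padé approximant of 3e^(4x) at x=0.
(8*x**2 + 8*x + 3)/(1 - 4*x/3)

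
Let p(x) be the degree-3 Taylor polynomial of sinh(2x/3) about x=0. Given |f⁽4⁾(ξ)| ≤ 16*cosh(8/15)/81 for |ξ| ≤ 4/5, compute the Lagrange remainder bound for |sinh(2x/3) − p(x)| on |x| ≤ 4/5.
512*cosh(8/15)/151875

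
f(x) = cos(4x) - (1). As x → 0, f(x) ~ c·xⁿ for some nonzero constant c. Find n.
2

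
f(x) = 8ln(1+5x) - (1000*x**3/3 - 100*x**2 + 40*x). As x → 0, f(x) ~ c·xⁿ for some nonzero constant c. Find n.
4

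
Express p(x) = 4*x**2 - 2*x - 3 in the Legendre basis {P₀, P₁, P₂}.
(-5/3)P₀ + (-2)P₁ + (8/3)P₂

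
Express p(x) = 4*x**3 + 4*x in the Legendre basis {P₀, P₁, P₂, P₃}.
(32/5)P₁ + (8/5)P₃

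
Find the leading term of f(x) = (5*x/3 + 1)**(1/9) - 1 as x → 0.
5*x/27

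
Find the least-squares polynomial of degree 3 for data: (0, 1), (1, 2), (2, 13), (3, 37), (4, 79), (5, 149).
16/21 + (-8/63)x + (13/12)x² + (35/36)x³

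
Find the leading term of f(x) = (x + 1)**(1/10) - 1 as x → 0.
x/10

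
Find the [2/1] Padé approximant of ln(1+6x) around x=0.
6*x*(x + 1)/(4*x + 1)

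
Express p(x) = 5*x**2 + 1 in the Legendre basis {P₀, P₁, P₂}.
(8/3)P₀ + (10/3)P₂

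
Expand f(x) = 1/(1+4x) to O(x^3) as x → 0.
1 - 4*x + 16*x**2 + O(x**3)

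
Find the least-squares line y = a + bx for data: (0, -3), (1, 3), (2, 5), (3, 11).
a = -13/5, b = 22/5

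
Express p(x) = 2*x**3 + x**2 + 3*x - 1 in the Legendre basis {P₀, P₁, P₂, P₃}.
(-2/3)P₀ + (21/5)P₁ + (2/3)P₂ + (4/5)P₃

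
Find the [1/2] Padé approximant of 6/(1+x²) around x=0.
6/(x**2 + 1)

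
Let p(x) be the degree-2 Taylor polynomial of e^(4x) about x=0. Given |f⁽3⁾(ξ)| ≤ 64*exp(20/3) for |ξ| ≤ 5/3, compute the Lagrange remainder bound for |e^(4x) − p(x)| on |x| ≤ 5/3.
4000*exp(20/3)/81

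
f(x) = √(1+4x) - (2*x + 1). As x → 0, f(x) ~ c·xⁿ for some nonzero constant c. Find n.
2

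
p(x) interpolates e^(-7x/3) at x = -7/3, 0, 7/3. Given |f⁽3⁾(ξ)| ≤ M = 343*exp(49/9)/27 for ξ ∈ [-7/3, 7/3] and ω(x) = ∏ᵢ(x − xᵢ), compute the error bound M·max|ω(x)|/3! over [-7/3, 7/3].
117649*sqrt(3)*exp(49/9)/19683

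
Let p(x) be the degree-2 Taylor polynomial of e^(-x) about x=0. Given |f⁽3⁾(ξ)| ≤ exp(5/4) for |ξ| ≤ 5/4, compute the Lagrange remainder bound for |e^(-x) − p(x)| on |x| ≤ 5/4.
125*exp(5/4)/384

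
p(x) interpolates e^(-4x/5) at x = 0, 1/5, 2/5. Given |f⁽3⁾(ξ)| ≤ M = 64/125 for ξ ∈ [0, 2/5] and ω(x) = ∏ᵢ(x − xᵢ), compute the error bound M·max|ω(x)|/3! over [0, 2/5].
64*sqrt(3)/421875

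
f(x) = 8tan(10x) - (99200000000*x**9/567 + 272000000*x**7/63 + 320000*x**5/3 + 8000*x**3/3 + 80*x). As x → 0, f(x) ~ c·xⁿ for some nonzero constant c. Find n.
11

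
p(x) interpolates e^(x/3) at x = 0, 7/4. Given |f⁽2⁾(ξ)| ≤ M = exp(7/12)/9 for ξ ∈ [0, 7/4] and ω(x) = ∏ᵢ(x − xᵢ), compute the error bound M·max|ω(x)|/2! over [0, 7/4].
49*exp(7/12)/1152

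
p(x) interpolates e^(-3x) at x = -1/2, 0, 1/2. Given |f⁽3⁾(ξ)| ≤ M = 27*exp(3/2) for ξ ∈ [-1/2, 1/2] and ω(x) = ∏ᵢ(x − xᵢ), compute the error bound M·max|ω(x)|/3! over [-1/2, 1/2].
sqrt(3)*exp(3/2)/8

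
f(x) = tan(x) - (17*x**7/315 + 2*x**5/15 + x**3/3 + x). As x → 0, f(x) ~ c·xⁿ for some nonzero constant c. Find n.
9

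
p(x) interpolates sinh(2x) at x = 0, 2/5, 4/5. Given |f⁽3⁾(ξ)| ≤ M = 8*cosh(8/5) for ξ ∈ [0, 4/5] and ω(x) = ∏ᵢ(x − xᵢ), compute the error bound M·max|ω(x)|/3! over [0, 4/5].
64*sqrt(3)*cosh(8/5)/3375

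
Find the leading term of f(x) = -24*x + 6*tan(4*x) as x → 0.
128*x**3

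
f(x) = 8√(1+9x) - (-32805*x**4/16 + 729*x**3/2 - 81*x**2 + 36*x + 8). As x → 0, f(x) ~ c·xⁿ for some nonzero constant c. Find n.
5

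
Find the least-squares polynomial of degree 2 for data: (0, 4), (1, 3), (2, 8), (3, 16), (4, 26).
25/7 + (-101/70)x + (25/14)x²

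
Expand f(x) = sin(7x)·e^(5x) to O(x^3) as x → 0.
7*x + 35*x**2 + O(x**3)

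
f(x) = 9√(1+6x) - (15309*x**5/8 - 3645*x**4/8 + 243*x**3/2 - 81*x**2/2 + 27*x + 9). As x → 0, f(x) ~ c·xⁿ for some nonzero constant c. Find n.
6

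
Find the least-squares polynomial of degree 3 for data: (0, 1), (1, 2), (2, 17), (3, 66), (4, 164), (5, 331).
131/126 + (-551/756)x + (-53/36)x² + (80/27)x³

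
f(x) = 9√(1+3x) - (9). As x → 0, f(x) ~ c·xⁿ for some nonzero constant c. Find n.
1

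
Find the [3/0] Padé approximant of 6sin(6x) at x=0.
-216*x**3 + 36*x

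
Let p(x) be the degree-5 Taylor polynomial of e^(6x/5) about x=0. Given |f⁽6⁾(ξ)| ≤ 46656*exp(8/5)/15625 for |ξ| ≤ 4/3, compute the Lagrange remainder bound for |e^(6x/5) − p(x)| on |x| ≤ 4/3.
16384*exp(8/5)/703125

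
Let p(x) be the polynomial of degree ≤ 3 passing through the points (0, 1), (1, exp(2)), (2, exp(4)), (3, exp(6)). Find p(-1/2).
-5*exp(6)/16 - 35*exp(2)/16 + 35/16 + 21*exp(4)/16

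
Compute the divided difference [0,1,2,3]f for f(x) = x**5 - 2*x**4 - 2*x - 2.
13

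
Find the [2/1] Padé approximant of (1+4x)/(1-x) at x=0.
(4*x + 1)/(1 - x)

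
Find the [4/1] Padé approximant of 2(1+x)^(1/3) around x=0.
(2*x**4/243 - 16*x**3/405 + 4*x**2/15 + 32*x/15 + 2)/(11*x/15 + 1)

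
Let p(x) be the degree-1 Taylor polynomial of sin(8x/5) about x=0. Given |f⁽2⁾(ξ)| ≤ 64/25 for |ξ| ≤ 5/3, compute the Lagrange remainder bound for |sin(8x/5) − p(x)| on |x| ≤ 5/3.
32/9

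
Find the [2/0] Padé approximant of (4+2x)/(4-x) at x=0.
3*x**2/16 + 3*x/4 + 1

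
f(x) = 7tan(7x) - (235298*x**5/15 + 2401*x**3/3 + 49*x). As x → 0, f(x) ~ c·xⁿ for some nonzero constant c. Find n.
7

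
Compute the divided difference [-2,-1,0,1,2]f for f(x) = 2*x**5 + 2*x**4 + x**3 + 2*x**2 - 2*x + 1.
2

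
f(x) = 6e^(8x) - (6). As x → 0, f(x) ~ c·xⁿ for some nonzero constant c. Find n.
1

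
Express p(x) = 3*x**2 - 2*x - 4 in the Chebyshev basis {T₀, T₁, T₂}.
(-5/2)T₀ + (-2)T₁ + (3/2)T₂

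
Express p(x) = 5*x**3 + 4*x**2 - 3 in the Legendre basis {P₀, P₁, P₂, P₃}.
(-5/3)P₀ + (3)P₁ + (8/3)P₂ + (2)P₃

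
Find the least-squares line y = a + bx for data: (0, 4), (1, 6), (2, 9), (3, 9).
a = 43/10, b = 9/5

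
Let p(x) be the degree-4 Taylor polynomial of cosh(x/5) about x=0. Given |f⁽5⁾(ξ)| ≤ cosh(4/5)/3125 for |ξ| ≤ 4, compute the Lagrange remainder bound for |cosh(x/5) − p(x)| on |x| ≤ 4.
128*cosh(4/5)/46875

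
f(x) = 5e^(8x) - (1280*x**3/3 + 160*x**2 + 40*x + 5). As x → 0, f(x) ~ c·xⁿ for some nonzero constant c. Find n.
4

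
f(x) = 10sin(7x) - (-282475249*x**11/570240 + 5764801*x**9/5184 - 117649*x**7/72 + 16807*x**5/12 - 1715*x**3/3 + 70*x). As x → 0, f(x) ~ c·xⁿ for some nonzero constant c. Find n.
13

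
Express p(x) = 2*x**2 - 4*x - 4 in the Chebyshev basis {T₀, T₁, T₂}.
(-3)T₀ + (-4)T₁ + T₂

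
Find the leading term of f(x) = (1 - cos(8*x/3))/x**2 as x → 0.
32/9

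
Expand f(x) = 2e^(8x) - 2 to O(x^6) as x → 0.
16*x + 64*x**2 + 512*x**3/3 + 1024*x**4/3 + 8192*x**5/15 + O(x**6)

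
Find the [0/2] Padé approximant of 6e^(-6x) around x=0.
6/(18*x**2 + 6*x + 1)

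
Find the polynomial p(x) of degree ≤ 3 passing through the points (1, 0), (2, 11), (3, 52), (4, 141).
3*x**3 - 3*x**2 - x + 1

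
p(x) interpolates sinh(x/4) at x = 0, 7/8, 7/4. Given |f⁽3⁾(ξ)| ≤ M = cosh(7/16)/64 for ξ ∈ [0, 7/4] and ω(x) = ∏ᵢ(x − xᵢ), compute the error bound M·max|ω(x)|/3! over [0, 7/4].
343*sqrt(3)*cosh(7/16)/884736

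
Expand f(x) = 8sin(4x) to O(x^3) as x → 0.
32*x + O(x**3)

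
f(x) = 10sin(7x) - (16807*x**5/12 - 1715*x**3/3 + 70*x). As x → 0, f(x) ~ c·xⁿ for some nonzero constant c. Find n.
7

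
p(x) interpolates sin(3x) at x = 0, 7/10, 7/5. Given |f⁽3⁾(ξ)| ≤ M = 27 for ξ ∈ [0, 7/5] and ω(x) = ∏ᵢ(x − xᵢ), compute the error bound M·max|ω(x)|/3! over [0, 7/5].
343*sqrt(3)/1000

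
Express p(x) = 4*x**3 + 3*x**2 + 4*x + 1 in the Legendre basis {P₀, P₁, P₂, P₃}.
(2)P₀ + (32/5)P₁ + (2)P₂ + (8/5)P₃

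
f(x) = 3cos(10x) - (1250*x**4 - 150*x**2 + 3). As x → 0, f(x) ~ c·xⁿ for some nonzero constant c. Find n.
6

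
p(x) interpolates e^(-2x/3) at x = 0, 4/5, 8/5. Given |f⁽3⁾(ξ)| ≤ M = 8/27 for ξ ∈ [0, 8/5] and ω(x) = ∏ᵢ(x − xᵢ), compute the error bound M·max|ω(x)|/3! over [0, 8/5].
512*sqrt(3)/91125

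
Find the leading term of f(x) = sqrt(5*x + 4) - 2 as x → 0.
5*x/4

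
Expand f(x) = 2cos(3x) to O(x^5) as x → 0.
2 - 9*x**2 + 27*x**4/4 + O(x**5)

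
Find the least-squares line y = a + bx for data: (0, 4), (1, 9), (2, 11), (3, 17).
a = 41/10, b = 41/10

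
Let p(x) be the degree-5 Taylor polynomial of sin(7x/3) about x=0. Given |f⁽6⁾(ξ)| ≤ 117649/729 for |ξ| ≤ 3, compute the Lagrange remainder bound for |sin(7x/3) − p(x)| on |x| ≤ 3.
117649/720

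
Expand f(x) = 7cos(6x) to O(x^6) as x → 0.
7 - 126*x**2 + 378*x**4 + O(x**6)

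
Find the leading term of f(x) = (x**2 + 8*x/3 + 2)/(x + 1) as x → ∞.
x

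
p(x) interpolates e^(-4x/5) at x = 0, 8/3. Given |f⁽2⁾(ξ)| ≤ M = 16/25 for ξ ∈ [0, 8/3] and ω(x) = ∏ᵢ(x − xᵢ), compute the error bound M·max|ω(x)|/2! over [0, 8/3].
128/225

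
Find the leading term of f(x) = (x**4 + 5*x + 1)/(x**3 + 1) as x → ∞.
x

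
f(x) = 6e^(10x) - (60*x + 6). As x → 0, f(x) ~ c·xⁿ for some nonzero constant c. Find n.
2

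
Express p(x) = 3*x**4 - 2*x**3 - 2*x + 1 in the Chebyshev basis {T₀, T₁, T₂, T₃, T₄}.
(17/8)T₀ + (-7/2)T₁ + (3/2)T₂ + (-1/2)T₃ + (3/8)T₄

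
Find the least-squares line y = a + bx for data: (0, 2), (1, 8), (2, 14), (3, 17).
a = 13/5, b = 51/10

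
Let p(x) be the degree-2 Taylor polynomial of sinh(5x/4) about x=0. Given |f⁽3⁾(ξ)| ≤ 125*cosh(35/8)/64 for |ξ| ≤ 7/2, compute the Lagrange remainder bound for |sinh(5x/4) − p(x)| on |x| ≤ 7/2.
42875*cosh(35/8)/3072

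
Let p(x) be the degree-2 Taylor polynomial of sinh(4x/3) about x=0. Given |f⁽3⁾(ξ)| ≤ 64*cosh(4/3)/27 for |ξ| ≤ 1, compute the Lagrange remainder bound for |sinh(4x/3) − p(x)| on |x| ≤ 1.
32*cosh(4/3)/81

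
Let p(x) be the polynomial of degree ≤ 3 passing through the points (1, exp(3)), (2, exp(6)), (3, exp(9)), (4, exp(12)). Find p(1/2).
(-5*exp(9) - 35*exp(3) + 35 + 21*exp(6))*exp(3)/16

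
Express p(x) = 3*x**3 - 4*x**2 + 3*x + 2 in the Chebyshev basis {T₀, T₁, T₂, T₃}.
(21/4)T₁ + (-2)T₂ + (3/4)T₃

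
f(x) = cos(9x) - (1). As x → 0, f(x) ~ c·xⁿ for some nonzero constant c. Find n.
2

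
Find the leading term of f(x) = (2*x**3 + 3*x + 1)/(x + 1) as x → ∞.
2*x**2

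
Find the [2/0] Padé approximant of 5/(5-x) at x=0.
x**2/25 + x/5 + 1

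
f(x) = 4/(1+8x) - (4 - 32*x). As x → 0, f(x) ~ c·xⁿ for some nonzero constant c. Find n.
2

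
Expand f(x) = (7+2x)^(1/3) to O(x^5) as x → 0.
7**(1/3) + 2*7**(1/3)*x/21 - 4*7**(1/3)*x**2/441 + 40*7**(1/3)*x**3/27783 - 160*7**(1/3)*x**4/583443 + O(x**5)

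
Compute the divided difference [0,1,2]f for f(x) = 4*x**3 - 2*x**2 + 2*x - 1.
10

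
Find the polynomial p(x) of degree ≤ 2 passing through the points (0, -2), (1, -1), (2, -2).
-x**2 + 2*x - 2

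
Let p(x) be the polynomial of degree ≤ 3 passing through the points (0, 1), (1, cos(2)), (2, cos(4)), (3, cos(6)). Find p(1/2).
15*cos(2)/16 + cos(6)/16 - 5*cos(4)/16 + 5/16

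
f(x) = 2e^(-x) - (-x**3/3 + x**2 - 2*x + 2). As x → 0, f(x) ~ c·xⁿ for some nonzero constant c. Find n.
4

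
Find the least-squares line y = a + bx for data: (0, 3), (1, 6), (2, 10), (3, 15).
a = 5/2, b = 4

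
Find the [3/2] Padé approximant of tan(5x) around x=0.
(-25*x**3/3 + 5*x)/(1 - 10*x**2)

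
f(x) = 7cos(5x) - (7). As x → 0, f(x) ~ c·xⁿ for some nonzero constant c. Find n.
2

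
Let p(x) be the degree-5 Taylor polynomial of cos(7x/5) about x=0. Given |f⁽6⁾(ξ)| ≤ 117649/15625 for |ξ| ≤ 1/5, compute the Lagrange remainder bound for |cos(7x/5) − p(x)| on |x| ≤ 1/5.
117649/175781250000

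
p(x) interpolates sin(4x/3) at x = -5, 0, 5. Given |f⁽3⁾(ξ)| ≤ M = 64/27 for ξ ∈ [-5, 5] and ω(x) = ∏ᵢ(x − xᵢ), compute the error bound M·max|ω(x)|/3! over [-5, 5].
8000*sqrt(3)/729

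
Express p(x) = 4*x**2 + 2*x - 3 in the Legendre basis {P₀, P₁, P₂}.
(-5/3)P₀ + (2)P₁ + (8/3)P₂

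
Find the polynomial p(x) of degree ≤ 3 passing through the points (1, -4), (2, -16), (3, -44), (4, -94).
-x**3 - 2*x**2 + x - 2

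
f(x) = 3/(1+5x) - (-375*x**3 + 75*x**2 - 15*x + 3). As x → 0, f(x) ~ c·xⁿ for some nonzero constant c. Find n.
4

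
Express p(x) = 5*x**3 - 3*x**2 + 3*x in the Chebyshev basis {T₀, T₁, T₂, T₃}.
(-3/2)T₀ + (27/4)T₁ + (-3/2)T₂ + (5/4)T₃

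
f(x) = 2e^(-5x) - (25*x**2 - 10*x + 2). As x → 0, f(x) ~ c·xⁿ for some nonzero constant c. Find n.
3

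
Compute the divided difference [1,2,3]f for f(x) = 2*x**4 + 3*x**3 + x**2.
69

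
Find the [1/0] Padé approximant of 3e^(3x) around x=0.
9*x + 3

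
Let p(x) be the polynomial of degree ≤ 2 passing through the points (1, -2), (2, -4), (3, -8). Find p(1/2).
-7/4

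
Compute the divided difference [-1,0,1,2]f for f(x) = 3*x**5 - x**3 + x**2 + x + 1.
14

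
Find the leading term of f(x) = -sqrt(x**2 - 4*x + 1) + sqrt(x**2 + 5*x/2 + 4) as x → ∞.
13/4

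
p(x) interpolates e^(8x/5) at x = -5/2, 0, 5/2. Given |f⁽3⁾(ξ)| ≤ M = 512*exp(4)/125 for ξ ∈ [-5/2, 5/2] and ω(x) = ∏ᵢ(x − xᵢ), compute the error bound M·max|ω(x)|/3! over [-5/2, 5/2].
64*sqrt(3)*exp(4)/27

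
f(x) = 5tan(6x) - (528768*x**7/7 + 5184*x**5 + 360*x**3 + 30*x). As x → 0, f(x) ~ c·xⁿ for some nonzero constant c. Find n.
9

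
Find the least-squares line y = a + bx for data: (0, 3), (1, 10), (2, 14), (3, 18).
a = 39/10, b = 49/10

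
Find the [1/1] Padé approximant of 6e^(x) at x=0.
(3*x + 6)/(1 - x/2)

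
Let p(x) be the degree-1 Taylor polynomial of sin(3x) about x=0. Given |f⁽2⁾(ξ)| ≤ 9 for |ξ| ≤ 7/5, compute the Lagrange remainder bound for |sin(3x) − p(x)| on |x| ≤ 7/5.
441/50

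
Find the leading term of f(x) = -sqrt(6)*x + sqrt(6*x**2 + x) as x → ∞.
sqrt(6)/12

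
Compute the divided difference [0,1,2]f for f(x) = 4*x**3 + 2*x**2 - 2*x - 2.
14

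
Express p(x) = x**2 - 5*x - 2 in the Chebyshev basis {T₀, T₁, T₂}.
(-3/2)T₀ + (-5)T₁ + (1/2)T₂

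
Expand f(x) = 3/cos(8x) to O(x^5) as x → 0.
3 + 96*x**2 + 2560*x**4 + O(x**5)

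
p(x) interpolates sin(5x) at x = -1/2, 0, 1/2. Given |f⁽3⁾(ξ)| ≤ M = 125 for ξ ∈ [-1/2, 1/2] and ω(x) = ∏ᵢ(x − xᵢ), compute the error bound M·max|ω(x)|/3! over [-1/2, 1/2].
125*sqrt(3)/216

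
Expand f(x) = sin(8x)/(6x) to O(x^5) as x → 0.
4/3 - 128*x**2/9 + 2048*x**4/45 + O(x**5)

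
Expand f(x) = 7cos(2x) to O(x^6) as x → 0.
7 - 14*x**2 + 14*x**4/3 + O(x**6)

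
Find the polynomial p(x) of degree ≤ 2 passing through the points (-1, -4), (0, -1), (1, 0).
-x**2 + 2*x - 1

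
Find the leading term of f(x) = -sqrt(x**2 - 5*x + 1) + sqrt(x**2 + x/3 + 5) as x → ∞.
8/3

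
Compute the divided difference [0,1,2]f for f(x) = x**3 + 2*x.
3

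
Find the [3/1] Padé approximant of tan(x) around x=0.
x**3/3 + x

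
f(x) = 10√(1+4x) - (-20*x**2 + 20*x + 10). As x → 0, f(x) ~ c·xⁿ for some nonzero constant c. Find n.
3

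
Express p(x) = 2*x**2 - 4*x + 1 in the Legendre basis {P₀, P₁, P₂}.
(5/3)P₀ + (-4)P₁ + (4/3)P₂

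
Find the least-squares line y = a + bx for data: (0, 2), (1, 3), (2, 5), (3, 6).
a = 19/10, b = 7/5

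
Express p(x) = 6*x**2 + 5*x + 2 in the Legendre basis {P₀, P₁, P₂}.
(4)P₀ + (5)P₁ + (4)P₂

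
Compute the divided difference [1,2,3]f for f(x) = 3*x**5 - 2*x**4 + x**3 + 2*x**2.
228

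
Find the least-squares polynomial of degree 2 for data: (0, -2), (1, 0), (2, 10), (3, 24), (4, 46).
-74/35 + (-4/7)x + (22/7)x²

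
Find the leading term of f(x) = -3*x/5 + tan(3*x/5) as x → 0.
9*x**3/125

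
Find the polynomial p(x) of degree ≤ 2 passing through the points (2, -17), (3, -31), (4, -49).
-2*x**2 - 4*x - 1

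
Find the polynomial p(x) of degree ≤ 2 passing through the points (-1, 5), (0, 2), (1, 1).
x**2 - 2*x + 2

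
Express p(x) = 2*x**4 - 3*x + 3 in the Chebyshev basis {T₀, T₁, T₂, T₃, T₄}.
(15/4)T₀ + (-3)T₁ + T₂ + (1/4)T₄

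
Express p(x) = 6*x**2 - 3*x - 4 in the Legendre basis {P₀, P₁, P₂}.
(-2)P₀ + (-3)P₁ + (4)P₂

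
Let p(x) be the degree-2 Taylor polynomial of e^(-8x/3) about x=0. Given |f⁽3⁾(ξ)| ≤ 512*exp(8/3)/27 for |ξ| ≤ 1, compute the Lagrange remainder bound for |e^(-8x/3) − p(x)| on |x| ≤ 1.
256*exp(8/3)/81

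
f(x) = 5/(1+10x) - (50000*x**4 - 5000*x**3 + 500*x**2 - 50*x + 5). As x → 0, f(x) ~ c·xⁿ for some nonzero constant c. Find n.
5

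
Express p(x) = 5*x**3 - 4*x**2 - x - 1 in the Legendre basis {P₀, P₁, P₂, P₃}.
(-7/3)P₀ + (2)P₁ + (-8/3)P₂ + (2)P₃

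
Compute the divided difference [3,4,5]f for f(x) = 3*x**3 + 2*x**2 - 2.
38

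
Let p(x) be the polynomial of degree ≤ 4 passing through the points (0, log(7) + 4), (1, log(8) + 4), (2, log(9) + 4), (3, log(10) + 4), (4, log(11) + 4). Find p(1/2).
log(8*11**(123/128)*sqrt(2)*3**(29/32)*5**(7/32)*7**(35/128)/99) + 4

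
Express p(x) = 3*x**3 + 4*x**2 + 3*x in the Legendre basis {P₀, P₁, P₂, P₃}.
(4/3)P₀ + (24/5)P₁ + (8/3)P₂ + (6/5)P₃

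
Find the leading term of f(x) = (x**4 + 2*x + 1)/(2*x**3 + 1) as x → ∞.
x/2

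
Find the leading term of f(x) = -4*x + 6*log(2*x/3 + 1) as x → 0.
-4*x**2/3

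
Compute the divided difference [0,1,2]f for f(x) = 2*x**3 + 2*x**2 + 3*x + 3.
8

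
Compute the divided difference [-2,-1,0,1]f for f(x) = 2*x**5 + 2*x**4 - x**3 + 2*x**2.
5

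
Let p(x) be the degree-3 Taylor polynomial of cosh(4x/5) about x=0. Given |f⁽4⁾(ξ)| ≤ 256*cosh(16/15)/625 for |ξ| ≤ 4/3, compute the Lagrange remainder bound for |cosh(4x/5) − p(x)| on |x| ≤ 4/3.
8192*cosh(16/15)/151875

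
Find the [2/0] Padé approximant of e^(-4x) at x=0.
8*x**2 - 4*x + 1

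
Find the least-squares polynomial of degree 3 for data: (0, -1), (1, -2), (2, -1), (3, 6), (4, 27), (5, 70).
-73/63 + (335/189)x + (-205/63)x² + (31/27)x³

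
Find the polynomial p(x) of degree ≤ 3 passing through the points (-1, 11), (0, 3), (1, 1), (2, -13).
-3*x**3 + 3*x**2 - 2*x + 3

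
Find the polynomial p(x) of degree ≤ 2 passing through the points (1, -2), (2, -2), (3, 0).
x**2 - 3*x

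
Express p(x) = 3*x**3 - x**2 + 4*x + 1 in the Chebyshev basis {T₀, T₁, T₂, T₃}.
(1/2)T₀ + (25/4)T₁ + (-1/2)T₂ + (3/4)T₃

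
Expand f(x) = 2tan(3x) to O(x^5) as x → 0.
6*x + 18*x**3 + O(x**5)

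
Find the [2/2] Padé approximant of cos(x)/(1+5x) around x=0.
(-295*x**2/588 + 5*x/294 + 1)/(x**2/12 + 1475*x/294 + 1)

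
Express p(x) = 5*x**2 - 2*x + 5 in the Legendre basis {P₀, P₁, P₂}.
(20/3)P₀ + (-2)P₁ + (10/3)P₂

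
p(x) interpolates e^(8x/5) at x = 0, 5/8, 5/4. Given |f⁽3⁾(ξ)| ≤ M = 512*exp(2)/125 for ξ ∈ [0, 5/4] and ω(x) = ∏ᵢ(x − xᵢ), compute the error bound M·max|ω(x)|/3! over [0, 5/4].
sqrt(3)*exp(2)/27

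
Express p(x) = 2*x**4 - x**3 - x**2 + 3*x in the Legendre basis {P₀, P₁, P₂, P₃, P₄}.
(1/15)P₀ + (12/5)P₁ + (10/21)P₂ + (-2/5)P₃ + (16/35)P₄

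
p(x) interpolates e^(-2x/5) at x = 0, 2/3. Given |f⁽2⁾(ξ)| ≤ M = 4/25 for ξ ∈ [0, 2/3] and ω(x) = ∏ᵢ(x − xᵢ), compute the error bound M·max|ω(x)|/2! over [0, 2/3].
2/225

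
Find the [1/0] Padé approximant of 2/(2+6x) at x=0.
1 - 3*x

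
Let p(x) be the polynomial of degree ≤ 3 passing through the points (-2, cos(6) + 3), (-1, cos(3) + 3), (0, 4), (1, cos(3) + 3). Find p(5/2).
15*cos(3) - 141/16 - 35*cos(6)/16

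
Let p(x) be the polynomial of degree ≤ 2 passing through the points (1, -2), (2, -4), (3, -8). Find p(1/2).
-7/4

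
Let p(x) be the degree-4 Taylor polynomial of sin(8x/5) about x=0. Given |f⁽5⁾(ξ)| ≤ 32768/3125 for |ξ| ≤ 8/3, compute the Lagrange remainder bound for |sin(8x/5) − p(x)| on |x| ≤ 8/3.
134217728/11390625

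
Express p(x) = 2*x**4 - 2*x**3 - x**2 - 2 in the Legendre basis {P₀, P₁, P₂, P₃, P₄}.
(-29/15)P₀ + (-6/5)P₁ + (10/21)P₂ + (-4/5)P₃ + (16/35)P₄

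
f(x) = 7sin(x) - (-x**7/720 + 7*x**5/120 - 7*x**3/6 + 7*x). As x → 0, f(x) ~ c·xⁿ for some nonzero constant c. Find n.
9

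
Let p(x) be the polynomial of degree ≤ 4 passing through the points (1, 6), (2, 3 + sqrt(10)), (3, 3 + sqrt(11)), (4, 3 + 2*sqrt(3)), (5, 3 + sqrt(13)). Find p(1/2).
-105*sqrt(10)/32 - 45*sqrt(3)/16 + 35*sqrt(13)/128 + 189*sqrt(11)/64 + 1329/128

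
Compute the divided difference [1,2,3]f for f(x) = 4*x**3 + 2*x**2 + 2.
26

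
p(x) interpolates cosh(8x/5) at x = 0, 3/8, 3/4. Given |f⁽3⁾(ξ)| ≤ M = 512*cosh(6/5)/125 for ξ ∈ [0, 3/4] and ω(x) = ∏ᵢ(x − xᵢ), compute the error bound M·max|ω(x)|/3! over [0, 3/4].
sqrt(3)*cosh(6/5)/125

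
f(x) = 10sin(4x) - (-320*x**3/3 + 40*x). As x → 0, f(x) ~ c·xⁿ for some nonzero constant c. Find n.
5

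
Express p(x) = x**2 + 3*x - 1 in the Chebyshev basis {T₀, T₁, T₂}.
(-1/2)T₀ + (3)T₁ + (1/2)T₂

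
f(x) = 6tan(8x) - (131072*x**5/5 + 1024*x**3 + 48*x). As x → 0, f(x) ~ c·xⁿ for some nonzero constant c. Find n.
7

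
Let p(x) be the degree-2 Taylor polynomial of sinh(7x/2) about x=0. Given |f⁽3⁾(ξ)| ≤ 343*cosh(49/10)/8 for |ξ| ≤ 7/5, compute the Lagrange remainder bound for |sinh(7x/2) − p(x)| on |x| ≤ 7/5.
117649*cosh(49/10)/6000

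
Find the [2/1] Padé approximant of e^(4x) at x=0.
(8*x**2/3 + 8*x/3 + 1)/(1 - 4*x/3)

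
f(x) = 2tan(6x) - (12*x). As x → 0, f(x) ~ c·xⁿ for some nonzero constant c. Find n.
3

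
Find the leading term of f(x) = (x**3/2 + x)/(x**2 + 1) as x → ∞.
x/2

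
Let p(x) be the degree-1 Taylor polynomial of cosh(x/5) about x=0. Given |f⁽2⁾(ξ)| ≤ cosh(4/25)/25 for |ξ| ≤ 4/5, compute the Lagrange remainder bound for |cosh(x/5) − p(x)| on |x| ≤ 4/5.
8*cosh(4/25)/625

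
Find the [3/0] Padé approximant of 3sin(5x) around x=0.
-125*x**3/2 + 15*x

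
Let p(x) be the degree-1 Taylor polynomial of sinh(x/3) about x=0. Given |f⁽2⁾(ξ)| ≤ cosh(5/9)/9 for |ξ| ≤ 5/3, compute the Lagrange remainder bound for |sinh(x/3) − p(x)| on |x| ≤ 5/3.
25*cosh(5/9)/162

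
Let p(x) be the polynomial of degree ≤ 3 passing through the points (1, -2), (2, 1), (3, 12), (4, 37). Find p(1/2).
-19/8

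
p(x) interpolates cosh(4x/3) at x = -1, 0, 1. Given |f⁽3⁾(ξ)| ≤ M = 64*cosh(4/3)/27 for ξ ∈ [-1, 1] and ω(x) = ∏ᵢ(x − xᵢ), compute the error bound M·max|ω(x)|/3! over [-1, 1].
64*sqrt(3)*cosh(4/3)/729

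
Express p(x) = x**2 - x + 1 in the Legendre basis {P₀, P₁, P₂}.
(4/3)P₀ - P₁ + (2/3)P₂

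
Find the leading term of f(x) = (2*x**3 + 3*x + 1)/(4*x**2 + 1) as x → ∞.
x/2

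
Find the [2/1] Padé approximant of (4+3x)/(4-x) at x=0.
(3*x/4 + 1)/(1 - x/4)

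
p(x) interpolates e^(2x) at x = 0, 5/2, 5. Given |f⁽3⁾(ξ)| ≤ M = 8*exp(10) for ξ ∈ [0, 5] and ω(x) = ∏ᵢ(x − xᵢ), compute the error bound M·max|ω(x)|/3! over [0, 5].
125*sqrt(3)*exp(10)/27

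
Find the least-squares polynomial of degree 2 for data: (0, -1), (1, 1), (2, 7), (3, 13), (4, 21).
-9/7 + (76/35)x + (6/7)x²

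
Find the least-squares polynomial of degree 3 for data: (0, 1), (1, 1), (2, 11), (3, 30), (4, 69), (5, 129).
53/63 + (-250/189)x + (83/63)x² + (22/27)x³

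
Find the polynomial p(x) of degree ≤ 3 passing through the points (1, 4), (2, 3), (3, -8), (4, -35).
-x**3 + x**2 + 3*x + 1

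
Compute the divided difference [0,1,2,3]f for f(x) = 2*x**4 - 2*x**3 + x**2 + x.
10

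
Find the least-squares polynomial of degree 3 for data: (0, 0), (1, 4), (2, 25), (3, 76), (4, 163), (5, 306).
-1/6 + (7/36)x + (7/3)x² + (71/36)x³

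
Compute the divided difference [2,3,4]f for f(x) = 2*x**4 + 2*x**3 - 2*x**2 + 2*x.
126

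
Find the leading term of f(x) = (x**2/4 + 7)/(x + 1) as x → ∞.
x/4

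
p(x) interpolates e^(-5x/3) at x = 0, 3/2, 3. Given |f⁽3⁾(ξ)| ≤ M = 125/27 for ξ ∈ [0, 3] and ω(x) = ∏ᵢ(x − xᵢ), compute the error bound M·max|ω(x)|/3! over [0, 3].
125*sqrt(3)/216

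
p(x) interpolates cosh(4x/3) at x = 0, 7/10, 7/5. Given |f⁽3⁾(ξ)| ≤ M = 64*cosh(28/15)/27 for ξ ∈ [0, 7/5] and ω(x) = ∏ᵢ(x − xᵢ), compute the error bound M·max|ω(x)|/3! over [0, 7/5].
2744*sqrt(3)*cosh(28/15)/91125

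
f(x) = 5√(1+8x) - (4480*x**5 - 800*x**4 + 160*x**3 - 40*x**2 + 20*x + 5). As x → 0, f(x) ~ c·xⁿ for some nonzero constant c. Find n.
6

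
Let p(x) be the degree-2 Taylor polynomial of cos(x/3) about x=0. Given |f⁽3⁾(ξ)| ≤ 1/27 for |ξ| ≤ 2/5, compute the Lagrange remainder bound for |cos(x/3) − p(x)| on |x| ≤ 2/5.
4/10125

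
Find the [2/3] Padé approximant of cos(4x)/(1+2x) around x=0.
(1 - 20*x**2/3)/(8*x**3/3 + 4*x**2/3 + 2*x + 1)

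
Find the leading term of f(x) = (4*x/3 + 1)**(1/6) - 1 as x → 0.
2*x/9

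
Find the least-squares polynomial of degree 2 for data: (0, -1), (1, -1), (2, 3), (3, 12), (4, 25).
-34/35 + (-33/14)x + (31/14)x²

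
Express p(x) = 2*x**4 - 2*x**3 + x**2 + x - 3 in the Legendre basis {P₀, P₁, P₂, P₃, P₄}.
(-34/15)P₀ + (-1/5)P₁ + (38/21)P₂ + (-4/5)P₃ + (16/35)P₄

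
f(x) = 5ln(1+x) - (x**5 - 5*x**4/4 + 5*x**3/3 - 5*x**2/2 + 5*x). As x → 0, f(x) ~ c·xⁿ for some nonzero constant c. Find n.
6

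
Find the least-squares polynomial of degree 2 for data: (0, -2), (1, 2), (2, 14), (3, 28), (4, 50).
-76/35 + (15/7)x + (19/7)x²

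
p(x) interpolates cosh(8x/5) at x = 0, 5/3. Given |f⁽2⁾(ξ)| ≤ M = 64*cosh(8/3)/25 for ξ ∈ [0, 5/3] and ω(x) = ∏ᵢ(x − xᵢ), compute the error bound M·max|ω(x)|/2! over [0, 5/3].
8*cosh(8/3)/9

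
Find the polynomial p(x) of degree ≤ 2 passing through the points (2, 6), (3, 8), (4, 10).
2*x + 2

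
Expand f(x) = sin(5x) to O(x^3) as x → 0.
5*x + O(x**3)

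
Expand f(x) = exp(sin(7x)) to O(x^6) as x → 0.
1 + 7*x + 49*x**2/2 - 2401*x**4/8 - 16807*x**5/15 + O(x**6)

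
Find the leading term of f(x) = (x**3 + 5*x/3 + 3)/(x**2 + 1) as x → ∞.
x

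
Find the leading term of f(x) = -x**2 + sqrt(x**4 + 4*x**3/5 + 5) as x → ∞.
2*x/5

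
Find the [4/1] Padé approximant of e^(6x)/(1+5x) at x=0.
(63126*x**4/995 + 31608*x**3/995 + 17586*x**2/995 + 5646*x/995 + 1)/(4651*x/995 + 1)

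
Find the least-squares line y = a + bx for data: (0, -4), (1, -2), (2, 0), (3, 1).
a = -19/5, b = 17/10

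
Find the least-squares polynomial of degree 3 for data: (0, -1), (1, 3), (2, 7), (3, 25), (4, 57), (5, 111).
-44/63 + (1049/378)x + (-74/63)x² + (55/54)x³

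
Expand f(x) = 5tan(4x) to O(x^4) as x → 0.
20*x + 320*x**3/3 + O(x**4)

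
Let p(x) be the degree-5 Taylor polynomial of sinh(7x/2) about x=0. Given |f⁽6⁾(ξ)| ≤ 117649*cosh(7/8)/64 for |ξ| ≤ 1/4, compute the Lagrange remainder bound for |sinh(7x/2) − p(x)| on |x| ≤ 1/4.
117649*cosh(7/8)/188743680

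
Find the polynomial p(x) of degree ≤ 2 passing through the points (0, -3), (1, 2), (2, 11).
2*x**2 + 3*x - 3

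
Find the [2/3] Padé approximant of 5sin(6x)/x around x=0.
(30 - 126*x**2)/(9*x**2/5 + 1)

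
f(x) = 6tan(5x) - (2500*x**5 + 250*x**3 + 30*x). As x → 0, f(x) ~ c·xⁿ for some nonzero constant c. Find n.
7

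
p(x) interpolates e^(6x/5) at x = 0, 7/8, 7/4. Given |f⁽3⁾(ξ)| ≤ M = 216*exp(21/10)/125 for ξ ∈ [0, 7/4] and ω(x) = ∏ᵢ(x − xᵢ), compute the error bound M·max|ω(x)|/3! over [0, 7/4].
343*sqrt(3)*exp(21/10)/8000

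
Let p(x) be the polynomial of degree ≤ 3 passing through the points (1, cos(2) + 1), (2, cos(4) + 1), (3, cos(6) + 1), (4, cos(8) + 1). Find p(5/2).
9*cos(4)/16 - cos(8)/16 - cos(2)/16 + 9*cos(6)/16 + 1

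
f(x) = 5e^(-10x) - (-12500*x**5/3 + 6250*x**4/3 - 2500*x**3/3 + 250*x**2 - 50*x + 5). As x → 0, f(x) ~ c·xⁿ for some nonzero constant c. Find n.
6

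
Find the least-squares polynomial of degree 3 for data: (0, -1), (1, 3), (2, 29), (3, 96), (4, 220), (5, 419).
-17/18 + (-1387/756)x + (337/126)x² + (313/108)x³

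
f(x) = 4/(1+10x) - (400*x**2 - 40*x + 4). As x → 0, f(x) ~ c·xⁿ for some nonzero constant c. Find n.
3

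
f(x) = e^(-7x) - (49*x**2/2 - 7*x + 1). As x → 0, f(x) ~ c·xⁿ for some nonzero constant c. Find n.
3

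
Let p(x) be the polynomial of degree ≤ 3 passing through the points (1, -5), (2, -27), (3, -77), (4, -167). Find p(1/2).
-3/4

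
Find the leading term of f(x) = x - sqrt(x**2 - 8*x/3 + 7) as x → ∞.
4/3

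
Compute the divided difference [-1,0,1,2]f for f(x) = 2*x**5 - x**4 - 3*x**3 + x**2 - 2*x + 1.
5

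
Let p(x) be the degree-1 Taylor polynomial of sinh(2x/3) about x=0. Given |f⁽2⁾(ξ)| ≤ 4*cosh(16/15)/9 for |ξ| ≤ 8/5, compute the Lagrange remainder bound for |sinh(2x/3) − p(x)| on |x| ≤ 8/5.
128*cosh(16/15)/225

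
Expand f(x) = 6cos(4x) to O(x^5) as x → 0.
6 - 48*x**2 + 64*x**4 + O(x**5)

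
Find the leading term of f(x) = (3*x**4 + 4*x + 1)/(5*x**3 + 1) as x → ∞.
3*x/5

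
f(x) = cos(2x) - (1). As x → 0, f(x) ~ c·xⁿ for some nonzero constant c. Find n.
2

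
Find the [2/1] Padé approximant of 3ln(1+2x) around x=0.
2*x*(x + 3)/(4*x/3 + 1)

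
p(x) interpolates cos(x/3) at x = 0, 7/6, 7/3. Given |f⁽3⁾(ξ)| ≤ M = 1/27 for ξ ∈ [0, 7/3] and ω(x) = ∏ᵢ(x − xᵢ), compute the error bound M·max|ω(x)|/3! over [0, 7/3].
343*sqrt(3)/157464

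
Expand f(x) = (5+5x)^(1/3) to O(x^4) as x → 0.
5**(1/3) + 5**(1/3)*x/3 - 5**(1/3)*x**2/9 + 5*5**(1/3)*x**3/81 + O(x**4)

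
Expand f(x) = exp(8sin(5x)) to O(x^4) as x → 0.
1 + 40*x + 800*x**2 + 10500*x**3 + O(x**4)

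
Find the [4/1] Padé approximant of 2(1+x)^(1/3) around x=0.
(2*x**4/243 - 16*x**3/405 + 4*x**2/15 + 32*x/15 + 2)/(11*x/15 + 1)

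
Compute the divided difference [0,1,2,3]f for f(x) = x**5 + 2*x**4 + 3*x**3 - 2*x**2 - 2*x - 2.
40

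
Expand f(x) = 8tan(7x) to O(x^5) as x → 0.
56*x + 2744*x**3/3 + O(x**5)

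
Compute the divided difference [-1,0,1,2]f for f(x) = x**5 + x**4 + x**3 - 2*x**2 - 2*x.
8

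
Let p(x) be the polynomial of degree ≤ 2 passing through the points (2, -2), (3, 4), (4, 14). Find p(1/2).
-7/2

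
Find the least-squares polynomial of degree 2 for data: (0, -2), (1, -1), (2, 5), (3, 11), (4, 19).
-12/5 + (7/5)x + x²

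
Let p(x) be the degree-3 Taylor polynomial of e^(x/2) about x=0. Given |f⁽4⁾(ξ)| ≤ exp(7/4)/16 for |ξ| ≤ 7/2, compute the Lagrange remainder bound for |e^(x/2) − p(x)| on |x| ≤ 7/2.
2401*exp(7/4)/6144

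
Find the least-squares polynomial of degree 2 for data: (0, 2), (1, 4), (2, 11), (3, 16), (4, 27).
66/35 + (57/35)x + (8/7)x²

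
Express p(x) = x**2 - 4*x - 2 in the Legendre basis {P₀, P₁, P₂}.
(-5/3)P₀ + (-4)P₁ + (2/3)P₂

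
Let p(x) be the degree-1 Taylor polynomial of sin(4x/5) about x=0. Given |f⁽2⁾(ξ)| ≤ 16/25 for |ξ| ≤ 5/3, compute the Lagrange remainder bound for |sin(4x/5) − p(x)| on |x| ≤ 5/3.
8/9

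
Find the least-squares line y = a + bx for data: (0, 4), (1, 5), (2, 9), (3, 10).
a = 37/10, b = 11/5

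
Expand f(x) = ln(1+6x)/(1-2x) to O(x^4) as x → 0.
6*x - 6*x**2 + 60*x**3 + O(x**4)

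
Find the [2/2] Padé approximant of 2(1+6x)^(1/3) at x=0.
(56*x**2/3 + 14*x + 2)/(10*x**2/3 + 5*x + 1)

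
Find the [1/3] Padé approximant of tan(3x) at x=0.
3*x/(1 - 3*x**2)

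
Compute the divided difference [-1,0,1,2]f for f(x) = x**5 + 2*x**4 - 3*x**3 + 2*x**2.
6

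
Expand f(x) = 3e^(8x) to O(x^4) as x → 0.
3 + 24*x + 96*x**2 + 256*x**3 + O(x**4)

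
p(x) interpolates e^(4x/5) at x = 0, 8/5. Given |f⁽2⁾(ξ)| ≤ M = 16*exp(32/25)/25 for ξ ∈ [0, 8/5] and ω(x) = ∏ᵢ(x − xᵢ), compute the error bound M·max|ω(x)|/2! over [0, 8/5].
128*exp(32/25)/625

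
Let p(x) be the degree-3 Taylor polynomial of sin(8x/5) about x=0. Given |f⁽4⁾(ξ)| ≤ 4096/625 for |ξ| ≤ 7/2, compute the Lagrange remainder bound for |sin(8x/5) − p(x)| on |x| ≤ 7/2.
76832/1875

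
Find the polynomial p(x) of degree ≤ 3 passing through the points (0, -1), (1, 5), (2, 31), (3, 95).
3*x**3 + x**2 + 2*x - 1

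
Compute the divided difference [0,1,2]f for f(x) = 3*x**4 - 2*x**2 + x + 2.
19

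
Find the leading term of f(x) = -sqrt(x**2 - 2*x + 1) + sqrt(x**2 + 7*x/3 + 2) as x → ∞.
13/6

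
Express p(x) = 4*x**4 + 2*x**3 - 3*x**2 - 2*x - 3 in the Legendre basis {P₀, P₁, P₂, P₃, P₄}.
(-16/5)P₀ + (-4/5)P₁ + (2/7)P₂ + (4/5)P₃ + (32/35)P₄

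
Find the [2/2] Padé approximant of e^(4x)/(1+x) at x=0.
(8*x**2/9 + 4*x/3 + 1)/(8*x**2/9 - 5*x/3 + 1)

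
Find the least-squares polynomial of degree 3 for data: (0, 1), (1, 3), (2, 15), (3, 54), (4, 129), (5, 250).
9/7 + (-79/42)x + (3/4)x² + (23/12)x³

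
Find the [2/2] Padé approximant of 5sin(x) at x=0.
5*x/(x**2/6 + 1)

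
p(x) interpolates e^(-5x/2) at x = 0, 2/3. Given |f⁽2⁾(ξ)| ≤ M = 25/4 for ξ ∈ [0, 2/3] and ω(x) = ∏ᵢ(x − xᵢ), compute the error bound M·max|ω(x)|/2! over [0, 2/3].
25/72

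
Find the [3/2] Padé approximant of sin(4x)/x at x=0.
(4 - 112*x**2/15)/(4*x**2/5 + 1)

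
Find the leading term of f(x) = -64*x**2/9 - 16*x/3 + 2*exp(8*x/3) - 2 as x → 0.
512*x**3/81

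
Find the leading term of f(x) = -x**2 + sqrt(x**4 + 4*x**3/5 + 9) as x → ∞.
2*x/5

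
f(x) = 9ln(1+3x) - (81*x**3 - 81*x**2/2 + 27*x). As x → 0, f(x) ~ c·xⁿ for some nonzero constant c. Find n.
4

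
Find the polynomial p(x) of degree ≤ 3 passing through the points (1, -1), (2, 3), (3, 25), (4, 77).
2*x**3 - 3*x**2 - x + 1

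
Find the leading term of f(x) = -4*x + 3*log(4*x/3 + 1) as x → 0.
-8*x**2/3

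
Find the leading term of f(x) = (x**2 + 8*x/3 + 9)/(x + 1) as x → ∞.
x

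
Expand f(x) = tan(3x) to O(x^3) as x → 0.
3*x + O(x**3)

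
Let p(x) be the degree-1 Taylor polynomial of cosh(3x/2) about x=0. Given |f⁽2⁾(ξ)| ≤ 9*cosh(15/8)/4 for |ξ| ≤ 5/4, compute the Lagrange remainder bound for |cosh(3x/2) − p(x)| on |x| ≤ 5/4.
225*cosh(15/8)/128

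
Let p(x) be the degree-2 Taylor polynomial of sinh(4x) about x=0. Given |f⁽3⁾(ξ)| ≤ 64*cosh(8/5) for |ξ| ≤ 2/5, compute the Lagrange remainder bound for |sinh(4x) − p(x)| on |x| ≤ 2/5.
256*cosh(8/5)/375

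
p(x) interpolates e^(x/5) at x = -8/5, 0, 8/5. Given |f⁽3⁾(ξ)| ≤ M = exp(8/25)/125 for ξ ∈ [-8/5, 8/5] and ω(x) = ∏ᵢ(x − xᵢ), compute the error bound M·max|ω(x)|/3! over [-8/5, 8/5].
512*sqrt(3)*exp(8/25)/421875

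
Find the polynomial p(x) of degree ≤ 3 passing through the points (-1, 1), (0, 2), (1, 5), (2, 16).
x**3 + x**2 + x + 2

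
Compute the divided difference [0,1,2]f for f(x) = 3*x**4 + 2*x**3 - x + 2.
27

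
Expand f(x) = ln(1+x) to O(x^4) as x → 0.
x - x**2/2 + x**3/3 + O(x**4)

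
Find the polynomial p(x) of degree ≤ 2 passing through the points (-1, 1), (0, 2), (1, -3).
-3*x**2 - 2*x + 2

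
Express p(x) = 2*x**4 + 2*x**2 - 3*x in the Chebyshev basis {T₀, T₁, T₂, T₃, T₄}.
(7/4)T₀ + (-3)T₁ + (2)T₂ + (1/4)T₄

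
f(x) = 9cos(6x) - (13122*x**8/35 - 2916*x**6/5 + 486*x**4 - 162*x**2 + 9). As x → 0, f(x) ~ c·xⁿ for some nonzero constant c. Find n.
10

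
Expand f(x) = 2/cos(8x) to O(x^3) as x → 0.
2 + 64*x**2 + O(x**3)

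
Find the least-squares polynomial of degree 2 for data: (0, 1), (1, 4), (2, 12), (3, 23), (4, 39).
33/35 + (17/14)x + (29/14)x²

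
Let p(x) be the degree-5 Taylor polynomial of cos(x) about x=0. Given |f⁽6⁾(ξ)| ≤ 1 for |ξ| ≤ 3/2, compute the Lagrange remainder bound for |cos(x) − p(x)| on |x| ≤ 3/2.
81/5120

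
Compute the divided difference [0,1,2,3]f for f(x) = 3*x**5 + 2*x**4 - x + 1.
87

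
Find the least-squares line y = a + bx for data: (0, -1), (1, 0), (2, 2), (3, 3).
a = -11/10, b = 7/5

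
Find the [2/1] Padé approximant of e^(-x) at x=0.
(x**2/6 - 2*x/3 + 1)/(x/3 + 1)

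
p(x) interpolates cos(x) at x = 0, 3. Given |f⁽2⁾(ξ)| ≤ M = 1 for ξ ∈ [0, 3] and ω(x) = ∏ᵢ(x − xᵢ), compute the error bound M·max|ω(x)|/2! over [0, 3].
9/8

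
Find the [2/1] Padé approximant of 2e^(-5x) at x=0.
(25*x**2/3 - 20*x/3 + 2)/(5*x/3 + 1)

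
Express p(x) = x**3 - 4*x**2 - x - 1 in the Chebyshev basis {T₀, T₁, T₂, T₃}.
(-3)T₀ + (-1/4)T₁ + (-2)T₂ + (1/4)T₃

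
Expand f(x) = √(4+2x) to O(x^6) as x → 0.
2 + x/2 - x**2/16 + x**3/64 - 5*x**4/1024 + 7*x**5/4096 + O(x**6)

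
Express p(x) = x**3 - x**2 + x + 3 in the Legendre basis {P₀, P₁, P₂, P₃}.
(8/3)P₀ + (8/5)P₁ + (-2/3)P₂ + (2/5)P₃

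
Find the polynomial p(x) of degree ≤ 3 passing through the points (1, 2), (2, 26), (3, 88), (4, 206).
3*x**3 + x**2 - 2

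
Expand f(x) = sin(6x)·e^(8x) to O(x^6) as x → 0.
6*x + 48*x**2 + 156*x**3 + 224*x**4 - 316*x**5/5 + O(x**6)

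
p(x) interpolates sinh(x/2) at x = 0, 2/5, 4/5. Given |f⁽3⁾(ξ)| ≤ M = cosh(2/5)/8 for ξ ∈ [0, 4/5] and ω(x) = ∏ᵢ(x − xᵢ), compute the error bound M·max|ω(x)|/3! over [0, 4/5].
sqrt(3)*cosh(2/5)/3375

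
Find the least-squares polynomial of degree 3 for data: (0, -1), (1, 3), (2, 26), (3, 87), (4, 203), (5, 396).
-68/63 + (479/378)x + (-41/252)x² + (341/108)x³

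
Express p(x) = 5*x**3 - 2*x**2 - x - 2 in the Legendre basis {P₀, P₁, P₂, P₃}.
(-8/3)P₀ + (2)P₁ + (-4/3)P₂ + (2)P₃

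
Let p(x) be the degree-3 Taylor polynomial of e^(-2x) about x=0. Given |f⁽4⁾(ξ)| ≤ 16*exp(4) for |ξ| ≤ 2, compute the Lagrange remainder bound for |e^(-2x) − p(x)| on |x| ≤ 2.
32*exp(4)/3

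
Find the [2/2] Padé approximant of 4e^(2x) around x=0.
(4*x**2/3 + 4*x + 4)/(x**2/3 - x + 1)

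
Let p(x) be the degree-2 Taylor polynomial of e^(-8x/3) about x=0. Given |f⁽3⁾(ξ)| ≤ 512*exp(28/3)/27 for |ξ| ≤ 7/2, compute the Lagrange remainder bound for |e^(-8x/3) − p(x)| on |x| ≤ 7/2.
10976*exp(28/3)/81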